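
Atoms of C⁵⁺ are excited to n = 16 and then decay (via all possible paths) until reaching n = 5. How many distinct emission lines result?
66

The electron can occupy levels n = 5, 6, ..., 16 during de-excitation — that is m = 16 - 5 + 1 = 12 distinct levels.

The number of distinct spectral lines equals the number of ways to choose 2 of these m levels (each pair gives one possible emission transition):

Number of lines = m(m-1)/2 = 12×11/2 = 66

These correspond to all possible transitions between the 12 levels:
16 → 15, 16 → 14, 16 → 13, 16 → 12, 16 → 11, 16 → 10, 16 → 9, 16 → 8...

Each transition produces a photon with a unique energy (and thus wavelength). This count does not depend on Z.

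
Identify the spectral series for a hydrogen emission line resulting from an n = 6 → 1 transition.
Lyman series

The spectral series in hydrogen are named based on the final (lower) energy level:
- Lyman series: n_final = 1 (ultraviolet)
- Balmer series: n_final = 2 (visible/near-UV)
- Paschen series: n_final = 3 (infrared)
- Brackett series: n_final = 4 (infrared)
- Pfund series: n_final = 5 (far infrared)

Since this transition ends at n = 1, it belongs to the Lyman series.

For reference, this 6 → 1 line has photon energy
ΔE = 13.6057 eV × (1/1² - 1/6²) = 13.22776389 eV,
corresponding to wavelength λ = hc/ΔE = 1239.84 eV·nm / 13.22776389 eV = 93.730128 nm in the ultraviolet region.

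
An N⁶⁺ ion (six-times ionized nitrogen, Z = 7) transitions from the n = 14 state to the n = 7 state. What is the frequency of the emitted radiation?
2.4674e+15 Hz

First, find the transition energy:
E_14 = -13.6057 × 7² / 14² = -3.40142500 eV
E_7 = -13.6057 × 7² / 7² = -13.60570000 eV
|ΔE| = |E_7 - E_14| = 10.20427500 eV

Convert to Joules: E = 10.20427500 eV × (1.602177 × 10⁻¹⁹ J/eV) = 1.634905e-18 J

Using E = hf:
f = E/h = 1.634905e-18 J / (6.62607 × 10⁻³⁴ J·s)
f = 2.4674e+15 Hz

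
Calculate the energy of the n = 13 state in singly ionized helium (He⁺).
-0.322028 eV

For hydrogen-like ions, the energy levels scale with Z²:
E_n = -13.6057 Z² / n² eV

For He⁺ (Z = 2) at n = 13:
E_13 = -13.6057 × 2² / 13²
E_13 = -13.6057 × 4 / 169
E_13 = -54.4228 / 169
E_13 = -0.322028 eV

The energy is 4 times more negative than hydrogen at the same n due to the stronger nuclear charge.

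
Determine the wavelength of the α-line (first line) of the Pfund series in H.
7455.81 nm

The longest wavelength corresponds to the smallest energy transition in the series.
The Pfund series has all transitions ending at n_f = 5.

For H, the first line (α-line) is the jump from n = 6 to n = 5:
E_6 = -13.6057 / 6² = -0.37793611 eV
E_5 = -13.6057 / 5² = -0.54422800 eV
ΔE = E_6 - E_5 = 0.16629189 eV

λ = hc/E = 1239.84 eV·nm / 0.16629189 eV
λ = 7455.81 nm

This is the α-line of the Pfund series in H.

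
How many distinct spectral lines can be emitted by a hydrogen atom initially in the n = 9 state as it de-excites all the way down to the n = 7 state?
3

The electron can occupy levels n = 7, 8, ..., 9 during de-excitation — that is m = 9 - 7 + 1 = 3 distinct levels.

The number of distinct spectral lines equals the number of ways to choose 2 of these m levels (each pair gives one possible emission transition):

Number of lines = m(m-1)/2 = 3×2/2 = 3

These correspond to all possible transitions between the 3 levels:
9 → 8, 9 → 7, 8 → 7

Each transition produces a photon with a unique energy (and thus wavelength). This count does not depend on Z.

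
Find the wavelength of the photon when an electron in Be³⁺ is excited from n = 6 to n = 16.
238.58578 nm

First, find the transition energy using E_n = -13.6057 Z² / n² eV:
E_6 = -13.6057 × 4² / 6² = -6.046977778 eV
E_16 = -13.6057 × 4² / 16² = -0.850356250 eV

Photon energy: |ΔE| = |E_16 - E_6| = 5.196621528 eV

Convert to wavelength using E = hc/λ with hc = 1239.84 eV·nm:
λ = hc/E = 1239.84 eV·nm / 5.196621528 eV
λ = 238.58578 nm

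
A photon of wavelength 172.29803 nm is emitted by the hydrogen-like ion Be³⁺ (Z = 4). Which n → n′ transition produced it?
n = 12 → n = 5

First, find the photon energy from the wavelength (hc = 1239.84 eV·nm):
E = hc/λ = 1239.84 eV·nm / 172.29803 nm = 7.1959035 eV

The energy levels of Be³⁺ satisfy E_n = -13.6057 × 4² / n² eV, so an emission n_i → n_f releases
ΔE = 13.6057 × 4² × (1/n_f² − 1/n_i²) eV.

Setting ΔE equal to the photon energy:
1/n_f² − 1/n_i² = 7.1959035 / (13.6057 × 4²) = 0.033055555

Since 1/n_i² must be positive, we need 1/n_f² > 0.033055555, i.e. n_f ≤ 5. For each allowed n_f, solve n_i = (1/n_f² − 0.033055555)^(−1/2) and check whether it is a whole number:
  n_f = 1: 1/n_i² = 1.000000000 − 0.033055555 = 0.966944445 → n_i = 1.017  (not an integer) ✗
  n_f = 2: 1/n_i² = 0.250000000 − 0.033055555 = 0.216944445 → n_i = 2.147  (not an integer) ✗
  n_f = 3: 1/n_i² = 0.111111111 − 0.033055555 = 0.078055556 → n_i = 3.579  (not an integer) ✗
  n_f = 4: 1/n_i² = 0.062500000 − 0.033055555 = 0.029444445 → n_i = 5.828  (not an integer) ✗
  n_f = 5: 1/n_i² = 0.040000000 − 0.033055555 = 0.006944445 → n_i = 12.000  → integer, n_i = 12 ✓

Only n_f = 5 gives an integer upper level, n_i = 12.

The transition is from n = 12 to n = 5 (emission).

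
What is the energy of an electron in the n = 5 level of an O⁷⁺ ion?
-34.8306 eV

For hydrogen-like ions, the energy levels scale with Z²:
E_n = -13.6057 Z² / n² eV

For O⁷⁺ (Z = 8) at n = 5:
E_5 = -13.6057 × 8² / 5²
E_5 = -13.6057 × 64 / 25
E_5 = -870.7648 / 25
E_5 = -34.8306 eV

The energy is 64 times more negative than hydrogen at the same n due to the stronger nuclear charge.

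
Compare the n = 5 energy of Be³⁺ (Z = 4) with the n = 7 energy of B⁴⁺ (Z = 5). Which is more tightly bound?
Be³⁺ at n = 5 (E = -8.7076 eV)

Using E_n = -13.6057 Z² / n² eV:

Be³⁺ (Z = 4) at n = 5:
E = -13.6057 × 4² / 5² = -13.6057 × 16 / 25 = -8.7076480 eV

B⁴⁺ (Z = 5) at n = 7:
E = -13.6057 × 5² / 7² = -13.6057 × 25 / 49 = -6.9416837 eV

Since -8.7076480 eV < -6.9416837 eV,
Be³⁺ at n = 5 is more tightly bound (requires more energy to ionize).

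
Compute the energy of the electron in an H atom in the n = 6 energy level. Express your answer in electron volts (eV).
-0.38 eV

The energy levels of a hydrogen-like atom are given by:
E_n = -13.6057 eV / n²

For n = 6:
E_6 = -13.6057 eV / 6²
E_6 = -13.6057 eV / 36
E_6 = -0.38 eV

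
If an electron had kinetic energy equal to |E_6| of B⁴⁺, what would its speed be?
1.8231e+06 m/s (or 0.608113% of c)

The binding energy at n = 6 for B⁴⁺ is:
E_6 = -13.6057 × 5²/6² = -9.44840278 eV
|E_6| = 9.44840278 eV

Convert to Joules:
KE = 9.44840278 eV × (1.602177 × 10⁻¹⁹ J/eV) = 1.513801e-18 J

Using KE = ½mv²:
v = √(2·KE/m_e)
v = √(2 × 1.513801e-18 J / 9.10938 × 10⁻³¹ kg)
v = 1.8231e+06 m/s

This is approximately 0.608113% the speed of light.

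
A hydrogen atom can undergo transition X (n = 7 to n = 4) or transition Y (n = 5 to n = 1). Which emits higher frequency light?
5 → 1

Calculate the energy for each transition:

Transition 7 → 4:
ΔE₁ = |E_4 - E_7| = |-13.6057/4² - (-13.6057/7²)|
ΔE₁ = |-0.85035625000 - (-0.27766734694)| = 0.57268890 eV

Transition 5 → 1:
ΔE₂ = |E_1 - E_5| = |-13.6057/1² - (-13.6057/5²)|
ΔE₂ = |-13.60570000000 - (-0.54422800000)| = 13.06147200 eV

Since 13.06147200 eV > 0.57268890 eV, the transition 5 → 1 emits the more energetic photon.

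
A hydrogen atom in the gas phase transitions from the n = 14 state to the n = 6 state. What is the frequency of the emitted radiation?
7.46e+13 Hz

First, find the transition energy:
E_14 = -13.6057 / 14² = -0.06941684 eV
E_6 = -13.6057 / 6² = -0.37793611 eV
|ΔE| = |E_6 - E_14| = 0.30851927 eV

Convert to Joules: E = 0.30851927 eV × (1.602177 × 10⁻¹⁹ J/eV) = 4.9430e-20 J

Using E = hf:
f = E/h = 4.9430e-20 J / (6.62607 × 10⁻³⁴ J·s)
f = 7.46e+13 Hz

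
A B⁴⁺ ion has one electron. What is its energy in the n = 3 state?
-37.7936 eV

For hydrogen-like ions, the energy levels scale with Z²:
E_n = -13.6057 Z² / n² eV

For B⁴⁺ (Z = 5) at n = 3:
E_3 = -13.6057 × 5² / 3²
E_3 = -13.6057 × 25 / 9
E_3 = -340.1425 / 9
E_3 = -37.7936 eV

The energy is 25 times more negative than hydrogen at the same n due to the stronger nuclear charge.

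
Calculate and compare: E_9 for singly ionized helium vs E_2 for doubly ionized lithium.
Li²⁺ at n = 2 (E = -30.613 eV)

Using E_n = -13.6057 Z² / n² eV:

He⁺ (Z = 2) at n = 9:
E = -13.6057 × 2² / 9² = -13.6057 × 4 / 81 = -0.671886 eV

Li²⁺ (Z = 3) at n = 2:
E = -13.6057 × 3² / 2² = -13.6057 × 9 / 4 = -30.612825 eV

Since -30.612825 eV < -0.671886 eV,
Li²⁺ at n = 2 is more tightly bound (requires more energy to ionize).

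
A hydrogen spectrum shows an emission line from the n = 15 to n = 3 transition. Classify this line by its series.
Paschen series

The spectral series in hydrogen are named based on the final (lower) energy level:
- Lyman series: n_final = 1 (ultraviolet)
- Balmer series: n_final = 2 (visible/near-UV)
- Paschen series: n_final = 3 (infrared)
- Brackett series: n_final = 4 (infrared)
- Pfund series: n_final = 5 (far infrared)

Since this transition ends at n = 3, it belongs to the Paschen series.

For reference, this 15 → 3 line has photon energy
ΔE = 13.6057 eV × (1/3² - 1/15²) = 1.4512747 eV,
corresponding to wavelength λ = hc/ΔE = 1239.84 eV·nm / 1.4512747 eV = 854.311 nm in the infrared region.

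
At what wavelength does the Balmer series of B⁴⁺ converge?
14.5802 nm

The series limit corresponds to the transition from n = ∞ to n = 2.
This is the highest energy (shortest wavelength) transition in the Balmer series.

E_∞ = 0 eV
E_2 = -13.6057 × 5² / 2² = -85.035625 eV

Energy at series limit:
ΔE = E_∞ - E_2 = 0 - (-85.035625) = 85.035625 eV
λ = hc/E = 1239.84 eV·nm / 85.035625 eV = 14.5802 nm

This energy equals the ionization energy from the n = 2 state of B⁴⁺.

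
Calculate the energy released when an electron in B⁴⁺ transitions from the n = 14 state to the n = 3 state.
36.058 eV

The energy levels are E_n = -13.6057 Z² eV / n².

Energy at n = 14: E_14 = -13.6057 × 5² / 14² = -1.735421 eV
Energy at n = 3: E_3 = -13.6057 × 5² / 3² = -37.793611 eV

For emission (electron falling to lower state), the photon energy is:
E_photon = E_14 - E_3 = |-1.735421 - (-37.793611)|
E_photon = 36.058 eV

This energy is carried away by the emitted photon.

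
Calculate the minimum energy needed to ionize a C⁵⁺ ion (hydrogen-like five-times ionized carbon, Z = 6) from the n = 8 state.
7.653206 eV

The ionization energy is the energy needed to remove the electron completely (n → ∞).

For a hydrogen-like ion with Z = 6, E_n = -13.6057 Z² / n² eV.

At n = 8: E_8 = -13.6057 × 6² / 8² = -7.653206250 eV
At n = ∞: E_∞ = 0 eV

Ionization energy = E_∞ - E_8 = 0 - (-7.653206250) = 7.653206250 eV
Ionization energy ≈ 7.653206 eV

This is also called the binding energy of the electron in state n = 8.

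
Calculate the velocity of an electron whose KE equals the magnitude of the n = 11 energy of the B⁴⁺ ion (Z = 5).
9.9441e+05 m/s (or 0.33170% of c)

The binding energy at n = 11 for B⁴⁺ is:
E_11 = -13.6057 × 5²/11² = -2.8110950 eV
|E_11| = 2.8110950 eV

Convert to Joules:
KE = 2.8110950 eV × (1.602177 × 10⁻¹⁹ J/eV) = 4.503872e-19 J

Using KE = ½mv²:
v = √(2·KE/m_e)
v = √(2 × 4.503872e-19 J / 9.10938 × 10⁻³¹ kg)
v = 9.9441e+05 m/s

This is approximately 0.33170% the speed of light.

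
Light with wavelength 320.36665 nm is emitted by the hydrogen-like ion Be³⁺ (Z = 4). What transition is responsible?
n = 10 → n = 6

First, find the photon energy from the wavelength (hc = 1239.84 eV·nm):
E = hc/λ = 1239.84 eV·nm / 320.36665 nm = 3.8700658 eV

The energy levels of Be³⁺ satisfy E_n = -13.6057 × 4² / n² eV, so an emission n_i → n_f releases
ΔE = 13.6057 × 4² × (1/n_f² − 1/n_i²) eV.

Setting ΔE equal to the photon energy:
1/n_f² − 1/n_i² = 3.8700658 / (13.6057 × 4²) = 0.017777778

Since 1/n_i² must be positive, we need 1/n_f² > 0.017777778, i.e. n_f ≤ 7. For each allowed n_f, solve n_i = (1/n_f² − 0.017777778)^(−1/2) and check whether it is a whole number:
  n_f = 1: 1/n_i² = 1.000000000 − 0.017777778 = 0.982222222 → n_i = 1.009  (not an integer) ✗
  n_f = 2: 1/n_i² = 0.250000000 − 0.017777778 = 0.232222222 → n_i = 2.075  (not an integer) ✗
  n_f = 3: 1/n_i² = 0.111111111 − 0.017777778 = 0.093333333 → n_i = 3.273  (not an integer) ✗
  n_f = 4: 1/n_i² = 0.062500000 − 0.017777778 = 0.044722222 → n_i = 4.729  (not an integer) ✗
  n_f = 5: 1/n_i² = 0.040000000 − 0.017777778 = 0.022222222 → n_i = 6.708  (not an integer) ✗
  n_f = 6: 1/n_i² = 0.027777778 − 0.017777778 = 0.010000000 → n_i = 10.000  → integer, n_i = 10 ✓
  n_f = 7: 1/n_i² = 0.020408163 − 0.017777778 = 0.002630385 → n_i = 19.498  (not an integer) ✗

Only n_f = 6 gives an integer upper level, n_i = 10.

The transition is from n = 10 to n = 6 (emission).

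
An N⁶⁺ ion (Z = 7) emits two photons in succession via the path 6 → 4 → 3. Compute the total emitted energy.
55.55661 eV

The energy levels of N⁶⁺ are E_n = -13.6057 × 7² / n² eV.

First transition (6 → 4):
ΔE₁ = |E_4 - E_6|
ΔE₁ = |-41.66745625000 - (-18.51886944444)| = 23.14858681 eV

Second transition (4 → 3):
ΔE₂ = |E_3 - E_4|
ΔE₂ = |-74.07547777778 - (-41.66745625000)| = 32.40802153 eV

Total energy released:
E_total = ΔE₁ + ΔE₂ = 23.14858681 + 32.40802153 = 55.55661 eV

Note: This equals the direct transition 6 → 3: 55.55661 eV ✓
Energy is conserved regardless of the path taken.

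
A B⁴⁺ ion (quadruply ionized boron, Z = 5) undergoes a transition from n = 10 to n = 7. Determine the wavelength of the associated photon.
350.2117 nm

First, find the transition energy using E_n = -13.6057 Z² / n² eV:
E_10 = -13.6057 × 5² / 10² = -3.40142500 eV
E_7 = -13.6057 × 5² / 7² = -6.94168367 eV

Photon energy: |ΔE| = |E_7 - E_10| = 3.54025867 eV

Convert to wavelength using E = hc/λ with hc = 1239.84 eV·nm:
λ = hc/E = 1239.84 eV·nm / 3.54025867 eV
λ = 350.2117 nm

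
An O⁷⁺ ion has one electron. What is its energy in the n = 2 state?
-217.691 eV

For hydrogen-like ions, the energy levels scale with Z²:
E_n = -13.6057 Z² / n² eV

For O⁷⁺ (Z = 8) at n = 2:
E_2 = -13.6057 × 8² / 2²
E_2 = -13.6057 × 64 / 4
E_2 = -870.7648 / 4
E_2 = -217.691 eV

The energy is 64 times more negative than hydrogen at the same n due to the stronger nuclear charge.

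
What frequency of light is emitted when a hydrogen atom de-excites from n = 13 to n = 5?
1.1213e+14 Hz

First, find the transition energy:
E_13 = -13.6057 / 13² = -0.08050710 eV
E_5 = -13.6057 / 5² = -0.54422800 eV
|ΔE| = |E_5 - E_13| = 0.46372090 eV

Convert to Joules: E = 0.46372090 eV × (1.602177 × 10⁻¹⁹ J/eV) = 7.429630e-20 J

Using E = hf:
f = E/h = 7.429630e-20 J / (6.62607 × 10⁻³⁴ J·s)
f = 1.1213e+14 Hz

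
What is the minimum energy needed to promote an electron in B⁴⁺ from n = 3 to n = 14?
36.06 eV

The energy levels of a hydrogen-like atom are E_n = -13.6057 Z² eV / n².

Energy at n = 3: E_3 = -13.6057 × 5² / 3² = -37.79361 eV
Energy at n = 14: E_14 = -13.6057 × 5² / 14² = -1.73542 eV

The excitation energy is the difference:
ΔE = E_14 - E_3
ΔE = -1.73542 - (-37.79361)
ΔE = 36.06 eV

Since this is positive, energy must be absorbed (photon absorption).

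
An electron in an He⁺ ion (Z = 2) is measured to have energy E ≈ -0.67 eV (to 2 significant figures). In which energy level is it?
n = 9

The exact energy levels follow E_n = -13.6057 Z² / n² eV with Z = 2.

The measured value (-0.67 eV) is reported to only 2 significant figures, so we must test candidate n values and see which one matches to that precision.

Candidate energies:
  n = 7:  E = -13.6057 × 2² / 7² = -1.11067 eV
  n = 8:  E = -13.6057 × 2² / 8² = -0.85036 eV
  n = 9:  E = -13.6057 × 2² / 9² = -0.67189 eV  ← matches
  n = 10:  E = -13.6057 × 2² / 10² = -0.54423 eV
  n = 11:  E = -13.6057 × 2² / 11² = -0.44978 eV

Checking against the measurement of -0.67 eV (2 sig figs), only n = 9 agrees:
E_9 = -0.67189 eV, which rounds to -0.67 eV ✓

Therefore n = 9.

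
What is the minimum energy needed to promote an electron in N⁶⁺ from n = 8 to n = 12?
5.787147 eV

The energy levels of a hydrogen-like atom are E_n = -13.6057 Z² eV / n².

Energy at n = 8: E_8 = -13.6057 × 7² / 8² = -10.416864063 eV
Energy at n = 12: E_12 = -13.6057 × 7² / 12² = -4.629717361 eV

The excitation energy is the difference:
ΔE = E_12 - E_8
ΔE = -4.629717361 - (-10.416864063)
ΔE = 5.787147 eV

Since this is positive, energy must be absorbed (photon absorption).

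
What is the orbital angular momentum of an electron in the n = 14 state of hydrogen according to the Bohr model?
1.4764e-33 J·s (or 14ℏ)

In the Bohr model, angular momentum is quantized:
L = nℏ

where ℏ = h/(2π) = 1.054572e-34 J·s

For n = 14:
L = 14 × 1.054572e-34 J·s
L = 1.4764e-33 J·s

This can also be written as L = 14ℏ.
The angular momentum is an integer multiple of the reduced Planck constant.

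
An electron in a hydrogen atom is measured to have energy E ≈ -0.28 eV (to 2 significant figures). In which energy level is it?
n = 7

The exact energy levels follow E_n = -13.6057 eV / n².

The measured value (-0.28 eV) is reported to only 2 significant figures, so we must test candidate n values and see which one matches to that precision.

Candidate energies:
  n = 5:  E = -13.6057/5² = -0.54423 eV
  n = 6:  E = -13.6057/6² = -0.37794 eV
  n = 7:  E = -13.6057/7² = -0.27767 eV  ← matches
  n = 8:  E = -13.6057/8² = -0.21259 eV
  n = 9:  E = -13.6057/9² = -0.16797 eV

Checking against the measurement of -0.28 eV (2 sig figs), only n = 7 agrees:
E_7 = -0.27767 eV, which rounds to -0.28 eV ✓

Therefore n = 7.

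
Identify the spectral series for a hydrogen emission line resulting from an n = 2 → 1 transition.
Lyman series

The spectral series in hydrogen are named based on the final (lower) energy level:
- Lyman series: n_final = 1 (ultraviolet)
- Balmer series: n_final = 2 (visible/near-UV)
- Paschen series: n_final = 3 (infrared)
- Brackett series: n_final = 4 (infrared)
- Pfund series: n_final = 5 (far infrared)

Since this transition ends at n = 1, it belongs to the Lyman series.

For reference, this 2 → 1 line has photon energy
ΔE = 13.6057 eV × (1/1² - 1/2²) = 10.204275 eV,
corresponding to wavelength λ = hc/ΔE = 1239.84 eV·nm / 10.204275 eV = 121.502 nm in the ultraviolet region.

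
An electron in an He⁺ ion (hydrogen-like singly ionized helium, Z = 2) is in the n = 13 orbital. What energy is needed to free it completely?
0.32203 eV

The ionization energy is the energy needed to remove the electron completely (n → ∞).

For a hydrogen-like ion with Z = 2, E_n = -13.6057 Z² / n² eV.

At n = 13: E_13 = -13.6057 × 2² / 13² = -0.32202840 eV
At n = ∞: E_∞ = 0 eV

Ionization energy = E_∞ - E_13 = 0 - (-0.32202840) = 0.32202840 eV
Ionization energy ≈ 0.32203 eV

This is also called the binding energy of the electron in state n = 13.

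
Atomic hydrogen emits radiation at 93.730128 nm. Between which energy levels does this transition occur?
n = 6 → n = 1

First, find the photon energy from the wavelength (hc = 1239.84 eV·nm):
E = hc/λ = 1239.84 eV·nm / 93.730128 nm = 13.227764 eV

The energy levels of hydrogen satisfy E_n = -13.6057 / n² eV, so an emission n_i → n_f releases
ΔE = 13.6057 × (1/n_f² − 1/n_i²) eV.

Setting ΔE equal to the photon energy:
1/n_f² − 1/n_i² = 13.227764 / 13.6057 = 0.97222223

Since 1/n_i² must be positive, we need 1/n_f² > 0.97222223, i.e. n_f ≤ 1. For each allowed n_f, solve n_i = (1/n_f² − 0.97222223)^(−1/2) and check whether it is a whole number:
  n_f = 1: 1/n_i² = 1.00000000 − 0.97222223 = 0.02777777 → n_i = 6.000  → integer, n_i = 6 ✓

Only n_f = 1 gives an integer upper level, n_i = 6.

The transition is from n = 6 to n = 1 (emission).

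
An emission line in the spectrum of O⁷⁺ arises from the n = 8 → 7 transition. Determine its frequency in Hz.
1.0071e+15 Hz

First, find the transition energy:
E_8 = -13.6057 × 8² / 8² = -13.6057000 eV
E_7 = -13.6057 × 8² / 7² = -17.7707102 eV
|ΔE| = |E_7 - E_8| = 4.1650102 eV

Convert to Joules: E = 4.1650102 eV × (1.602177 × 10⁻¹⁹ J/eV) = 6.673084e-19 J

Using E = hf:
f = E/h = 6.673084e-19 J / (6.62607 × 10⁻³⁴ J·s)
f = 1.0071e+15 Hz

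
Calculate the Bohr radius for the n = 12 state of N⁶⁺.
1.0886 nm (or 10.8859 Å)

The Bohr radius formula is:
r_n = n² a₀ / Z

where a₀ = 0.0529177 nm is the Bohr radius.

For N⁶⁺ (Z = 7) at n = 12:
r_12 = 12² × 0.0529177 nm / 7
r_12 = 144 × 0.0529177 nm / 7
r_12 = 7.62015 nm / 7
r_12 = 1.0886 nm

The electron orbits at approximately 1.0886 nm from the nucleus.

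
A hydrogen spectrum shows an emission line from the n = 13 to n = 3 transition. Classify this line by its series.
Paschen series

The spectral series in hydrogen are named based on the final (lower) energy level:
- Lyman series: n_final = 1 (ultraviolet)
- Balmer series: n_final = 2 (visible/near-UV)
- Paschen series: n_final = 3 (infrared)
- Brackett series: n_final = 4 (infrared)
- Pfund series: n_final = 5 (far infrared)

Since this transition ends at n = 3, it belongs to the Paschen series.

For reference, this 13 → 3 line has photon energy
ΔE = 13.6057 eV × (1/3² - 1/13²) = 1.43123734 eV,
corresponding to wavelength λ = hc/ΔE = 1239.84 eV·nm / 1.43123734 eV = 866.2714 nm in the infrared region.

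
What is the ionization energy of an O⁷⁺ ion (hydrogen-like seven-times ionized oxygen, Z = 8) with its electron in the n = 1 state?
870.76 eV

The ionization energy is the energy needed to remove the electron completely (n → ∞).

For a hydrogen-like ion with Z = 8, E_n = -13.6057 Z² / n² eV.

At n = 1: E_1 = -13.6057 × 8² / 1² = -870.76480 eV
At n = ∞: E_∞ = 0 eV

Ionization energy = E_∞ - E_1 = 0 - (-870.76480) = 870.76480 eV
Ionization energy ≈ 870.76 eV

This is also called the binding energy of the electron in state n = 1.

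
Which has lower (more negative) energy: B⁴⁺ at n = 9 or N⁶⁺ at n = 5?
N⁶⁺ at n = 5 (E = -26.66717 eV)

Using E_n = -13.6057 Z² / n² eV:

B⁴⁺ (Z = 5) at n = 9:
E = -13.6057 × 5² / 9² = -13.6057 × 25 / 81 = -4.19929012 eV

N⁶⁺ (Z = 7) at n = 5:
E = -13.6057 × 7² / 5² = -13.6057 × 49 / 25 = -26.66717200 eV

Since -26.66717200 eV < -4.19929012 eV,
N⁶⁺ at n = 5 is more tightly bound (requires more energy to ionize).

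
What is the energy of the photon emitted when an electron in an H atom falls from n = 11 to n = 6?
0.2655 eV

The energy levels are E_n = -13.6057 eV / n².

Energy at n = 11: E_11 = -13.6057 / 11² = -0.1124438 eV
Energy at n = 6: E_6 = -13.6057 / 6² = -0.3779361 eV

For emission (electron falling to lower state), the photon energy is:
E_photon = E_11 - E_6 = |-0.1124438 - (-0.3779361)|
E_photon = 0.2655 eV

This energy is carried away by the emitted photon.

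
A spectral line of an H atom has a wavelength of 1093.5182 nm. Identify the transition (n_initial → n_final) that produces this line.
n = 6 → n = 3

First, find the photon energy from the wavelength (hc = 1239.84 eV·nm):
E = hc/λ = 1239.84 eV·nm / 1093.5182 nm = 1.1338083 eV

The energy levels of hydrogen satisfy E_n = -13.6057 / n² eV, so an emission n_i → n_f releases
ΔE = 13.6057 × (1/n_f² − 1/n_i²) eV.

Setting ΔE equal to the photon energy:
1/n_f² − 1/n_i² = 1.1338083 / 13.6057 = 0.083333331

Since 1/n_i² must be positive, we need 1/n_f² > 0.083333331, i.e. n_f ≤ 3. For each allowed n_f, solve n_i = (1/n_f² − 0.083333331)^(−1/2) and check whether it is a whole number:
  n_f = 1: 1/n_i² = 1.000000000 − 0.083333331 = 0.916666669 → n_i = 1.044  (not an integer) ✗
  n_f = 2: 1/n_i² = 0.250000000 − 0.083333331 = 0.166666669 → n_i = 2.449  (not an integer) ✗
  n_f = 3: 1/n_i² = 0.111111111 − 0.083333331 = 0.027777780 → n_i = 6.000  → integer, n_i = 6 ✓

Only n_f = 3 gives an integer upper level, n_i = 6.

The transition is from n = 6 to n = 3 (emission).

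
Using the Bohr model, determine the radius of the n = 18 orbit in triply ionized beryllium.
4.2863 nm (or 42.8633 Å)

The Bohr radius formula is:
r_n = n² a₀ / Z

where a₀ = 0.0529177 nm is the Bohr radius.

For Be³⁺ (Z = 4) at n = 18:
r_18 = 18² × 0.0529177 nm / 4
r_18 = 324 × 0.0529177 nm / 4
r_18 = 17.14533 nm / 4
r_18 = 4.2863 nm

The electron orbits at approximately 4.2863 nm from the nucleus.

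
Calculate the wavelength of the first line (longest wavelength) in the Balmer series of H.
656.1109 nm

The longest wavelength corresponds to the smallest energy transition in the series.
The Balmer series has all transitions ending at n_f = 2.

For H, the first line (α-line) is the jump from n = 3 to n = 2:
E_3 = -13.6057 / 3² = -1.51174444 eV
E_2 = -13.6057 / 2² = -3.40142500 eV
ΔE = E_3 - E_2 = 1.88968056 eV

λ = hc/E = 1239.84 eV·nm / 1.88968056 eV
λ = 656.1109 nm

This is the α-line of the Balmer series in H.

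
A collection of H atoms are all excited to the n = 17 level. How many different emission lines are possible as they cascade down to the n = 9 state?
36

The electron can occupy levels n = 9, 10, ..., 17 during de-excitation — that is m = 17 - 9 + 1 = 9 distinct levels.

The number of distinct spectral lines equals the number of ways to choose 2 of these m levels (each pair gives one possible emission transition):

Number of lines = m(m-1)/2 = 9×8/2 = 36

These correspond to all possible transitions between the 9 levels:
17 → 16, 17 → 15, 17 → 14, 17 → 13, 17 → 12, 17 → 11, 17 → 10, 17 → 9...

Each transition produces a photon with a unique energy (and thus wavelength). This count does not depend on Z.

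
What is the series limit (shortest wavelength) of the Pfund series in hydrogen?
2278.163 nm

The series limit corresponds to the transition from n = ∞ to n = 5.
This is the highest energy (shortest wavelength) transition in the Pfund series.

E_∞ = 0 eV
E_5 = -13.6057 / 5² = -0.544228000 eV

Energy at series limit:
ΔE = E_∞ - E_5 = 0 - (-0.544228000) = 0.544228000 eV
λ = hc/E = 1239.84 eV·nm / 0.544228000 eV = 2278.163 nm

This energy equals the ionization energy from the n = 5 state of hydrogen.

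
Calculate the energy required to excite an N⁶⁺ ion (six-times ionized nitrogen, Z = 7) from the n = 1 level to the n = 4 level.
625.0118 eV

The energy levels of a hydrogen-like atom are E_n = -13.6057 Z² eV / n².

Energy at n = 1: E_1 = -13.6057 × 7² / 1² = -666.6793000 eV
Energy at n = 4: E_4 = -13.6057 × 7² / 4² = -41.6674563 eV

The excitation energy is the difference:
ΔE = E_4 - E_1
ΔE = -41.6674563 - (-666.6793000)
ΔE = 625.0118 eV

Since this is positive, energy must be absorbed (photon absorption).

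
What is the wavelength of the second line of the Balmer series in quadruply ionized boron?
19.440 nm

The lines of a series are numbered from the longest wavelength (smallest ΔE) outward; the second line is the transition from n = n_f + 2 to n_f.
The Balmer series has all transitions ending at n_f = 2.

For B⁴⁺ (Z = 5), the second line (β-line) is the jump from n = 4 to n = 2:
E_4 = -13.6057 × 5² / 4² = -21.25891 eV
E_2 = -13.6057 × 5² / 2² = -85.03563 eV
ΔE = E_4 - E_2 = 63.77672 eV

λ = hc/E = 1239.84 eV·nm / 63.77672 eV
λ = 19.440 nm

This is the β-line of the Balmer series in B⁴⁺.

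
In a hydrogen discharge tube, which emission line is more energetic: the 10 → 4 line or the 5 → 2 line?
5 → 2

Calculate the energy for each transition:

Transition 10 → 4:
ΔE₁ = |E_4 - E_10| = |-13.6057/4² - (-13.6057/10²)|
ΔE₁ = |-0.850356250000 - (-0.136057000000)| = 0.714299250 eV

Transition 5 → 2:
ΔE₂ = |E_2 - E_5| = |-13.6057/2² - (-13.6057/5²)|
ΔE₂ = |-3.401425000000 - (-0.544228000000)| = 2.857197000 eV

Since 2.857197000 eV > 0.714299250 eV, the transition 5 → 2 emits the more energetic photon.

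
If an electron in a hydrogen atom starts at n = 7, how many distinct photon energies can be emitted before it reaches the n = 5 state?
3

The electron can occupy levels n = 5, 6, ..., 7 during de-excitation — that is m = 7 - 5 + 1 = 3 distinct levels.

The number of distinct spectral lines equals the number of ways to choose 2 of these m levels (each pair gives one possible emission transition):

Number of lines = m(m-1)/2 = 3×2/2 = 3

These correspond to all possible transitions between the 3 levels:
7 → 6, 7 → 5, 6 → 5

Each transition produces a photon with a unique energy (and thus wavelength). This count does not depend on Z.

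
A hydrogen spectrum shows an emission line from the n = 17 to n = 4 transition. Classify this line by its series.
Brackett series

The spectral series in hydrogen are named based on the final (lower) energy level:
- Lyman series: n_final = 1 (ultraviolet)
- Balmer series: n_final = 2 (visible/near-UV)
- Paschen series: n_final = 3 (infrared)
- Brackett series: n_final = 4 (infrared)
- Pfund series: n_final = 5 (far infrared)

Since this transition ends at n = 4, it belongs to the Brackett series.

For reference, this 17 → 4 line has photon energy
ΔE = 13.6057 eV × (1/4² - 1/17²) = 0.80327770329 eV,
corresponding to wavelength λ = hc/ΔE = 1239.84 eV·nm / 0.80327770329 eV = 1543.47618 nm in the infrared region.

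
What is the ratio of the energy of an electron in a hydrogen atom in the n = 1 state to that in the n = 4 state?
16.0000

Using E_n = -13.6057 Z² / n² eV with Z = 1:

E_1 = -13.6057 / 1² = -13.6057 / 1 = -13.6057000000 eV
E_4 = -13.6057 / 4² = -13.6057 / 16 = -0.8503562500 eV

The ratio is:
E_1/E_4 = (-13.6057000000) / (-0.8503562500)
E_1/E_4 = (-13.6057/1) / (-13.6057/16)
E_1/E_4 = 16/1
E_1/E_4 = 16.0000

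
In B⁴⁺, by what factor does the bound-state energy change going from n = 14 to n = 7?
4.000000

Using E_n = -13.6057 Z² / n² eV with Z = 5:

E_7 = -13.6057 × 5² / 7² = -340.1425 / 49 = -6.941683673469 eV
E_14 = -13.6057 × 5² / 14² = -340.1425 / 196 = -1.735420918367 eV

The ratio is:
E_7/E_14 = (-6.941683673469) / (-1.735420918367)
E_7/E_14 = (-340.1425/49) / (-340.1425/196)
E_7/E_14 = 196/49
E_7/E_14 = 4.000000
(Note: the Z² factors cancel in the ratio.)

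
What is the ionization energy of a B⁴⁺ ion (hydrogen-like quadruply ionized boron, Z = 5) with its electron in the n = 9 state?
4.1993 eV

The ionization energy is the energy needed to remove the electron completely (n → ∞).

For a hydrogen-like ion with Z = 5, E_n = -13.6057 Z² / n² eV.

At n = 9: E_9 = -13.6057 × 5² / 9² = -4.1992901 eV
At n = ∞: E_∞ = 0 eV

Ionization energy = E_∞ - E_9 = 0 - (-4.1992901) = 4.1992901 eV
Ionization energy ≈ 4.1993 eV

This is also called the binding energy of the electron in state n = 9.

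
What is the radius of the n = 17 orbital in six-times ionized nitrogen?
2.1847 nm (or 21.8475 Å)

The Bohr radius formula is:
r_n = n² a₀ / Z

where a₀ = 0.0529177 nm is the Bohr radius.

For N⁶⁺ (Z = 7) at n = 17:
r_17 = 17² × 0.0529177 nm / 7
r_17 = 289 × 0.0529177 nm / 7
r_17 = 15.29322 nm / 7
r_17 = 2.1847 nm

The electron orbits at approximately 2.1847 nm from the nucleus.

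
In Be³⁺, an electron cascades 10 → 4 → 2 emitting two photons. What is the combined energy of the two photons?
52.2459 eV

The energy levels of Be³⁺ are E_n = -13.6057 × 4² / n² eV.

First transition (10 → 4):
ΔE₁ = |E_4 - E_10|
ΔE₁ = |-13.6057000000 - (-2.1769120000)| = 11.4287880 eV

Second transition (4 → 2):
ΔE₂ = |E_2 - E_4|
ΔE₂ = |-54.4228000000 - (-13.6057000000)| = 40.8171000 eV

Total energy released:
E_total = ΔE₁ + ΔE₂ = 11.4287880 + 40.8171000 = 52.2459 eV

Note: This equals the direct transition 10 → 2: 52.2459 eV ✓
Energy is conserved regardless of the path taken.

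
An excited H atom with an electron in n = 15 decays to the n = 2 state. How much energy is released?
3.341 eV

The energy levels are E_n = -13.6057 eV / n².

Energy at n = 15: E_15 = -13.6057 / 15² = -0.060470 eV
Energy at n = 2: E_2 = -13.6057 / 2² = -3.401425 eV

For emission (electron falling to lower state), the photon energy is:
E_photon = E_15 - E_2 = |-0.060470 - (-3.401425)|
E_photon = 3.341 eV

This energy is carried away by the emitted photon.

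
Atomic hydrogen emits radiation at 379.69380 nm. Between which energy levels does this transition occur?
n = 10 → n = 2

First, find the photon energy from the wavelength (hc = 1239.84 eV·nm):
E = hc/λ = 1239.84 eV·nm / 379.69380 nm = 3.2653680 eV

The energy levels of hydrogen satisfy E_n = -13.6057 / n² eV, so an emission n_i → n_f releases
ΔE = 13.6057 × (1/n_f² − 1/n_i²) eV.

Setting ΔE equal to the photon energy:
1/n_f² − 1/n_i² = 3.2653680 / 13.6057 = 0.24000000

Since 1/n_i² must be positive, we need 1/n_f² > 0.24000000, i.e. n_f ≤ 2. For each allowed n_f, solve n_i = (1/n_f² − 0.24000000)^(−1/2) and check whether it is a whole number:
  n_f = 1: 1/n_i² = 1.00000000 − 0.24000000 = 0.76000000 → n_i = 1.147  (not an integer) ✗
  n_f = 2: 1/n_i² = 0.25000000 − 0.24000000 = 0.01000000 → n_i = 10.000  → integer, n_i = 10 ✓

Only n_f = 2 gives an integer upper level, n_i = 10.

The transition is from n = 10 to n = 2 (emission).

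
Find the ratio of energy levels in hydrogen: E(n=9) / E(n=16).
3.16049

Using E_n = -13.6057 Z² / n² eV with Z = 1:

E_9 = -13.6057 / 9² = -13.6057 / 81 = -0.16797160494 eV
E_16 = -13.6057 / 16² = -13.6057 / 256 = -0.05314726563 eV

The ratio is:
E_9/E_16 = (-0.16797160494) / (-0.05314726563)
E_9/E_16 = (-13.6057/81) / (-13.6057/256)
E_9/E_16 = 256/81
E_9/E_16 = 3.16049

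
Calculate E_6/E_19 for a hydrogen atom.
10.0278

Using E_n = -13.6057 Z² / n² eV with Z = 1:

E_6 = -13.6057 / 6² = -13.6057 / 36 = -0.3779361111 eV
E_19 = -13.6057 / 19² = -13.6057 / 361 = -0.0376889197 eV

The ratio is:
E_6/E_19 = (-0.3779361111) / (-0.0376889197)
E_6/E_19 = (-13.6057/36) / (-13.6057/361)
E_6/E_19 = 361/36
E_6/E_19 = 10.0278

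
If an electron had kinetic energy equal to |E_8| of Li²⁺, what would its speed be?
8.2038e+05 m/s (or 0.27365% of c)

The binding energy at n = 8 for Li²⁺ is:
E_8 = -13.6057 × 3²/8² = -1.9133016 eV
|E_8| = 1.9133016 eV

Convert to Joules:
KE = 1.9133016 eV × (1.602177 × 10⁻¹⁹ J/eV) = 3.065448e-19 J

Using KE = ½mv²:
v = √(2·KE/m_e)
v = √(2 × 3.065448e-19 J / 9.10938 × 10⁻³¹ kg)
v = 8.2038e+05 m/s

This is approximately 0.27365% the speed of light.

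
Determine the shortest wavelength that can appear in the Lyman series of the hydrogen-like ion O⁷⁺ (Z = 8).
1.42 nm

The series limit corresponds to the transition from n = ∞ to n = 1.
This is the highest energy (shortest wavelength) transition in the Lyman series.

E_∞ = 0 eV
E_1 = -13.6057 × 8² / 1² = -870.7648 eV

Energy at series limit:
ΔE = E_∞ - E_1 = 0 - (-870.7648) = 870.7648 eV
λ = hc/E = 1239.84 eV·nm / 870.7648 eV = 1.42 nm

This energy equals the ionization energy from the n = 1 state of O⁷⁺.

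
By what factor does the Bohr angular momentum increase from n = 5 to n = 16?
3.2000

In the Bohr model, L_n = nℏ, so the ratio is purely the ratio of quantum numbers:

L_16/L_5 = 16ℏ / 5ℏ = 16/5 = 3.2000

The angular momentum scales linearly with n.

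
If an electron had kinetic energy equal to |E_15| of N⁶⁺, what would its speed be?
1.0209e+06 m/s (or 0.341% of c)

The binding energy at n = 15 for N⁶⁺ is:
E_15 = -13.6057 × 7²/15² = -2.9630191 eV
|E_15| = 2.9630191 eV

Convert to Joules:
KE = 2.9630191 eV × (1.602177 × 10⁻¹⁹ J/eV) = 4.747281e-19 J

Using KE = ½mv²:
v = √(2·KE/m_e)
v = √(2 × 4.747281e-19 J / 9.10938 × 10⁻³¹ kg)
v = 1.0209e+06 m/s

This is approximately 0.341% the speed of light.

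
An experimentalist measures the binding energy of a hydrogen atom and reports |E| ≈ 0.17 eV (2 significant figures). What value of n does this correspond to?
n = 9

The exact energy levels follow E_n = -13.6057 eV / n².

The measured value (-0.17 eV) is reported to only 2 significant figures, so we must test candidate n values and see which one matches to that precision.

Candidate energies:
  n = 7:  E = -13.6057/7² = -0.27767 eV
  n = 8:  E = -13.6057/8² = -0.21259 eV
  n = 9:  E = -13.6057/9² = -0.16797 eV  ← matches
  n = 10:  E = -13.6057/10² = -0.13606 eV
  n = 11:  E = -13.6057/11² = -0.11244 eV

Checking against the measurement of -0.17 eV (2 sig figs), only n = 9 agrees:
E_9 = -0.16797 eV, which rounds to -0.17 eV ✓

Therefore n = 9.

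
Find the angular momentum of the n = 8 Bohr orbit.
8.44e-34 J·s (or 8ℏ)

In the Bohr model, angular momentum is quantized:
L = nℏ

where ℏ = h/(2π) = 1.0546e-34 J·s

For n = 8:
L = 8 × 1.0546e-34 J·s
L = 8.44e-34 J·s

This can also be written as L = 8ℏ.
The angular momentum is an integer multiple of the reduced Planck constant.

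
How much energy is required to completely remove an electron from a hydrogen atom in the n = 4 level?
0.85 eV

The ionization energy is the energy needed to remove the electron completely (n → ∞).

For hydrogen, E_n = -13.6057 eV / n².

At n = 4: E_4 = -13.6057 / 4² = -0.85036 eV
At n = ∞: E_∞ = 0 eV

Ionization energy = E_∞ - E_4 = 0 - (-0.85036) = 0.85036 eV
Ionization energy ≈ 0.85 eV

This is also called the binding energy of the electron in state n = 4.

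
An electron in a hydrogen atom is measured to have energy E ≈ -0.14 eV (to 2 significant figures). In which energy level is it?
n = 10

The exact energy levels follow E_n = -13.6057 eV / n².

The measured value (-0.14 eV) is reported to only 2 significant figures, so we must test candidate n values and see which one matches to that precision.

Candidate energies:
  n = 8:  E = -13.6057/8² = -0.21259 eV
  n = 9:  E = -13.6057/9² = -0.16797 eV
  n = 10:  E = -13.6057/10² = -0.13606 eV  ← matches
  n = 11:  E = -13.6057/11² = -0.11244 eV
  n = 12:  E = -13.6057/12² = -0.09448 eV

Checking against the measurement of -0.14 eV (2 sig figs), only n = 10 agrees:
E_10 = -0.13606 eV, which rounds to -0.14 eV ✓

Therefore n = 10.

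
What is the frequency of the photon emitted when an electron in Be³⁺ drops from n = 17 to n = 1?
5.24554e+16 Hz

First, find the transition energy:
E_17 = -13.6057 × 4² / 17² = -0.753257 eV
E_1 = -13.6057 × 4² / 1² = -217.691200 eV
|ΔE| = |E_1 - E_17| = 216.937943 eV

Convert to Joules: E = 216.937943 eV × (1.602177 × 10⁻¹⁹ J/eV) = 3.4757298e-17 J

Using E = hf:
f = E/h = 3.4757298e-17 J / (6.62607 × 10⁻³⁴ J·s)
f = 5.24554e+16 Hz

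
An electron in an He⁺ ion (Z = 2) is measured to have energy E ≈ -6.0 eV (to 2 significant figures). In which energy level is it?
n = 3

The exact energy levels follow E_n = -13.6057 Z² / n² eV with Z = 2.

The measured value (-6.0 eV) is reported to only 2 significant figures, so we must test candidate n values and see which one matches to that precision.

Candidate energies:
  n = 1:  E = -13.6057 × 2² / 1² = -54.42280 eV
  n = 2:  E = -13.6057 × 2² / 2² = -13.60570 eV
  n = 3:  E = -13.6057 × 2² / 3² = -6.04698 eV  ← matches
  n = 4:  E = -13.6057 × 2² / 4² = -3.40143 eV
  n = 5:  E = -13.6057 × 2² / 5² = -2.17691 eV

Checking against the measurement of -6.0 eV (2 sig figs), only n = 3 agrees:
E_3 = -6.04698 eV, which rounds to -6.0 eV ✓

Therefore n = 3.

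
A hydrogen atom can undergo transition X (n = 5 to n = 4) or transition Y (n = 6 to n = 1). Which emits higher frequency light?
6 → 1

Calculate the energy for each transition:

Transition 5 → 4:
ΔE₁ = |E_4 - E_5| = |-13.6057/4² - (-13.6057/5²)|
ΔE₁ = |-0.850356250 - (-0.544228000)| = 0.306128 eV

Transition 6 → 1:
ΔE₂ = |E_1 - E_6| = |-13.6057/1² - (-13.6057/6²)|
ΔE₂ = |-13.605700000 - (-0.377936111)| = 13.227764 eV

Since 13.227764 eV > 0.306128 eV, the transition 6 → 1 emits the more energetic photon.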